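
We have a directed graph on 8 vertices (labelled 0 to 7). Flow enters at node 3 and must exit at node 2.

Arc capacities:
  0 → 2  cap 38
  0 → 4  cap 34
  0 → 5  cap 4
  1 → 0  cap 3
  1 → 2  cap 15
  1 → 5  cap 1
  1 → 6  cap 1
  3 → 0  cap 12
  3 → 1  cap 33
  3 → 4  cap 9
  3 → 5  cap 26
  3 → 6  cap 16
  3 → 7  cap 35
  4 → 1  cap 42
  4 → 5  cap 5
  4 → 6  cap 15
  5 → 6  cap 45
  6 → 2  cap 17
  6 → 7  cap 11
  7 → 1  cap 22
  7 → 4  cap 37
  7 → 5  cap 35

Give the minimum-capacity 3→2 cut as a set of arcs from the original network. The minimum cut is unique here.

Min-cut arcs: {(1,0), (1,2), (3,0), (6,2)} (total capacity 47)

augment #1: 3→0→2 push 12
augment #2: 3→1→2 push 15
augment #3: 3→6→2 push 16
augment #4: 3→1→0→2 push 3
augment #5: 3→1→6→2 push 1
max flow = 47; residual-reachable set from 3 gives S-side
cut edges (S→T): {(1,0), (1,2), (3,0), (6,2)} total cap 47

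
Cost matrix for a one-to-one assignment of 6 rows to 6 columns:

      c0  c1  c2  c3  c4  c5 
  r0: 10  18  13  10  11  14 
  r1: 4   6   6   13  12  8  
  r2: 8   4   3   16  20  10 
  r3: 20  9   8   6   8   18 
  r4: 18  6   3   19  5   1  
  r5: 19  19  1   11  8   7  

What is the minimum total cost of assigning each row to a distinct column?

Minimum assignment cost: 27

optimal assignment: row0→col4 (cost 11), row1→col0 (cost 4), row2→col1 (cost 4), row3→col3 (cost 6), row4→col5 (cost 1), row5→col2 (cost 1)
total = 11 + 4 + 4 + 6 + 1 + 1 = 27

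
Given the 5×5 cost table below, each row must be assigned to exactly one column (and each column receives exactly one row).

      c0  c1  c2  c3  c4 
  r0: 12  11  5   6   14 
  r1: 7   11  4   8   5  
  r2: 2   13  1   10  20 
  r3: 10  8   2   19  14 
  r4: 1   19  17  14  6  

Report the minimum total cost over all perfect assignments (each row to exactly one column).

optimal assignment: row0→col3 (cost 6), row1→col4 (cost 5), row2→col2 (cost 1), row3→col1 (cost 8), row4→col0 (cost 1)
total = 6 + 5 + 1 + 8 + 1 = 21

Minimum assignment cost: 21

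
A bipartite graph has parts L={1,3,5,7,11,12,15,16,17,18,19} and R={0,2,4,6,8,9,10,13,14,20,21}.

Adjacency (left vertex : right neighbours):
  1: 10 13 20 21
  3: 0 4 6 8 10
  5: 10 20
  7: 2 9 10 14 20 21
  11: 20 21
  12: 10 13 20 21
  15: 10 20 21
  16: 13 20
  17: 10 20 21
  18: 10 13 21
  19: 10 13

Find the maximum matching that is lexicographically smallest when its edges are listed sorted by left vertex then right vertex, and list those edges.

Lex-smallest maximum matching: {(1,10), (3,0), (5,20), (7,2), (11,21), (12,13)}

|M| = 6 (so the lex-smallest maximum matching has 6 edges)
process left vertices in ascending order; for each, take the smallest-labelled available neighbour that still permits 6 edges overall, or leave it unmatched if none does
lex-smallest matching: {1-10, 3-0, 5-20, 7-2, 11-21, 12-13}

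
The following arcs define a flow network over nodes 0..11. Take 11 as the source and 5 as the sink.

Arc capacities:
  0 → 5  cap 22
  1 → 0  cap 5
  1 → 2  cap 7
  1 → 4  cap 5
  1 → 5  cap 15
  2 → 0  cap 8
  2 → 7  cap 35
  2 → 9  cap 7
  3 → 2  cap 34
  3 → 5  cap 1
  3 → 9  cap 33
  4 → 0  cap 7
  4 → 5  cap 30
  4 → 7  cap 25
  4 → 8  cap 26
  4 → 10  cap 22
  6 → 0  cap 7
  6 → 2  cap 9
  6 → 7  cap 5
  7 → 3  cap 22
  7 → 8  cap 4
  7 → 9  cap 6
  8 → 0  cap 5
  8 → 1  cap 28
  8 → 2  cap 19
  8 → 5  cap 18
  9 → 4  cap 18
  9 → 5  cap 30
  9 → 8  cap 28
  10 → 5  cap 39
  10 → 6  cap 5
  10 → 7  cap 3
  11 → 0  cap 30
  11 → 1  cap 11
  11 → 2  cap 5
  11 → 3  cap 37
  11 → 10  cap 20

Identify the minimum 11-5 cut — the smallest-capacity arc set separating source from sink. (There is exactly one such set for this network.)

augment #1: 11→0→5 push 22
augment #2: 11→1→5 push 11
augment #3: 11→3→5 push 1
augment #4: 11→10→5 push 20
augment #5: 11→2→9→5 push 5
augment #6: 11→3→9→5 push 25
augment #7: 11→3→9→4→5 push 8
augment #8: 11→3→2→7→8→5 push 3
max flow = 95; residual-reachable set from 11 gives S-side
cut edges (S→T): {(0,5), (11,1), (11,2), (11,3), (11,10)} total cap 95

Min-cut arcs: {(0,5), (11,1), (11,2), (11,3), (11,10)} (total capacity 95)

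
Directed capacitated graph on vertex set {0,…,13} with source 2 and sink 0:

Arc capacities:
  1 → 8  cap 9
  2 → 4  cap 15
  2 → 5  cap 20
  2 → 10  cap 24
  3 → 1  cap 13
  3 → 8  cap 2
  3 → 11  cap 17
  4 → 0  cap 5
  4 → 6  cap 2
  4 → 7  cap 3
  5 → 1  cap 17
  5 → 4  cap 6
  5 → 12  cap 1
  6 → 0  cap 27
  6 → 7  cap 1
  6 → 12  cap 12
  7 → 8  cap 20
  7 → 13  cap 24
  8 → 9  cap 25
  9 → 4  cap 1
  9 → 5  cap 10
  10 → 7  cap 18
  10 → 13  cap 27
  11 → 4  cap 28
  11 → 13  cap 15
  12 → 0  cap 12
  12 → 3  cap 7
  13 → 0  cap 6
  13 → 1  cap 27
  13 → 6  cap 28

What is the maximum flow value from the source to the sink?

Maximum flow value: 35

augment #1: 2→4→0 bottleneck 5, total now 5
augment #2: 2→4→6→0 bottleneck 2, total now 7
augment #3: 2→5→12→0 bottleneck 1, total now 8
augment #4: 2→10→13→0 bottleneck 6, total now 14
augment #5: 2→10→13→6→0 bottleneck 18, total now 32
augment #6: 2→4→7→13→6→0 bottleneck 3, total now 35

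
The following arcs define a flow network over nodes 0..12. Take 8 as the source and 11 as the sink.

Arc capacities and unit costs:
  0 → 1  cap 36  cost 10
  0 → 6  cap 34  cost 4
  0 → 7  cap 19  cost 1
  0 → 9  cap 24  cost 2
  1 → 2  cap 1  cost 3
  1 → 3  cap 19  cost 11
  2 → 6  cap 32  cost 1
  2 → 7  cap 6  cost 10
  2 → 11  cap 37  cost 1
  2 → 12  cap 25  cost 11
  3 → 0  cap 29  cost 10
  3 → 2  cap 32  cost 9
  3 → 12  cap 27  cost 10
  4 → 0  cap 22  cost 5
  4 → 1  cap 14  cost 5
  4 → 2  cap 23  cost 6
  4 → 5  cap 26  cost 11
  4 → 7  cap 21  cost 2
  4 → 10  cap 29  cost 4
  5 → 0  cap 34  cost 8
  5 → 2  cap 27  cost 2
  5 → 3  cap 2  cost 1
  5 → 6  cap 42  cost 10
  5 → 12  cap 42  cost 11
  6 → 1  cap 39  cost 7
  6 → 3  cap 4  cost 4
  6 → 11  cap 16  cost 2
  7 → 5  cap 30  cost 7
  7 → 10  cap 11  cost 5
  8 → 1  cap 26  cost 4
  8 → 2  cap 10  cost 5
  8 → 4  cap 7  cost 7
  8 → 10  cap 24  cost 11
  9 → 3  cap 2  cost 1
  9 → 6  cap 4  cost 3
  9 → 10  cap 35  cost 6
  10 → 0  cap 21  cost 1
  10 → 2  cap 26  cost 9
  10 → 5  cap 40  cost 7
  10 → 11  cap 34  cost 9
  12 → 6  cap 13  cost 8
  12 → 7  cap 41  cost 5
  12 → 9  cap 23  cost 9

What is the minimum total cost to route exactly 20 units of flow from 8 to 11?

Minimum cost for 20 units: 202

shortest-cost path #1: 8→2→11 push 10 @ unit cost 6 (adds 60)
shortest-cost path #2: 8→1→2→11 push 1 @ unit cost 8 (adds 8)
shortest-cost path #3: 8→4→2→11 push 7 @ unit cost 14 (adds 98)
shortest-cost path #4: 8→10→0→6→11 push 2 @ unit cost 18 (adds 36)
total cost = 202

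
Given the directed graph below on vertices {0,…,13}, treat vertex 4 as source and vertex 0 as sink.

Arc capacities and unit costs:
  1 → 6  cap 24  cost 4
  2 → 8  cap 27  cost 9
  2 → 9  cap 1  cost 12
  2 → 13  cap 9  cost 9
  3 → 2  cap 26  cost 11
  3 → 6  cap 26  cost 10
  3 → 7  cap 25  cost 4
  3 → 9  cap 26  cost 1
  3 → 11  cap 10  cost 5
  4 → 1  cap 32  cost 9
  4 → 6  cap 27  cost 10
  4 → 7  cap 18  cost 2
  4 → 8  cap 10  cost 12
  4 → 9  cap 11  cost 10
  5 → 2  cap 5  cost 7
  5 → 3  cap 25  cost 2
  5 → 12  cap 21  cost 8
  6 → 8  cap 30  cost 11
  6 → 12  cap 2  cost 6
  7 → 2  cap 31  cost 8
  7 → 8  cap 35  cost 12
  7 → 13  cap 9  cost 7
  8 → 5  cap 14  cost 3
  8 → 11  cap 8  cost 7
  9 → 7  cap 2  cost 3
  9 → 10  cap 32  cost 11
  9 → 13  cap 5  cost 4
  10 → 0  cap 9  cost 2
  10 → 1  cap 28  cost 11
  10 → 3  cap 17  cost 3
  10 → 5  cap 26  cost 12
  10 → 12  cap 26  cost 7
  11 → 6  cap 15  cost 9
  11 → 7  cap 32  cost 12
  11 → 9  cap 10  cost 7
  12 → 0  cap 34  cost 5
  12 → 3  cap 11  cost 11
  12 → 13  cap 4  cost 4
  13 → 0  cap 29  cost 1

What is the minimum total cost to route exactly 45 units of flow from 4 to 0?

Minimum cost for 45 units: 953

shortest-cost path #1: 4→7→13→0 push 9 @ unit cost 10 (adds 90)
shortest-cost path #2: 4→9→13→0 push 5 @ unit cost 15 (adds 75)
shortest-cost path #3: 4→7→2→13→0 push 9 @ unit cost 20 (adds 180)
shortest-cost path #4: 4→6→12→0 push 2 @ unit cost 21 (adds 42)
shortest-cost path #5: 4→9→10→0 push 6 @ unit cost 23 (adds 138)
shortest-cost path #6: 4→8→5→12→0 push 10 @ unit cost 28 (adds 280)
shortest-cost path #7: 4→6→8→5→12→0 push 4 @ unit cost 37 (adds 148)
total cost = 953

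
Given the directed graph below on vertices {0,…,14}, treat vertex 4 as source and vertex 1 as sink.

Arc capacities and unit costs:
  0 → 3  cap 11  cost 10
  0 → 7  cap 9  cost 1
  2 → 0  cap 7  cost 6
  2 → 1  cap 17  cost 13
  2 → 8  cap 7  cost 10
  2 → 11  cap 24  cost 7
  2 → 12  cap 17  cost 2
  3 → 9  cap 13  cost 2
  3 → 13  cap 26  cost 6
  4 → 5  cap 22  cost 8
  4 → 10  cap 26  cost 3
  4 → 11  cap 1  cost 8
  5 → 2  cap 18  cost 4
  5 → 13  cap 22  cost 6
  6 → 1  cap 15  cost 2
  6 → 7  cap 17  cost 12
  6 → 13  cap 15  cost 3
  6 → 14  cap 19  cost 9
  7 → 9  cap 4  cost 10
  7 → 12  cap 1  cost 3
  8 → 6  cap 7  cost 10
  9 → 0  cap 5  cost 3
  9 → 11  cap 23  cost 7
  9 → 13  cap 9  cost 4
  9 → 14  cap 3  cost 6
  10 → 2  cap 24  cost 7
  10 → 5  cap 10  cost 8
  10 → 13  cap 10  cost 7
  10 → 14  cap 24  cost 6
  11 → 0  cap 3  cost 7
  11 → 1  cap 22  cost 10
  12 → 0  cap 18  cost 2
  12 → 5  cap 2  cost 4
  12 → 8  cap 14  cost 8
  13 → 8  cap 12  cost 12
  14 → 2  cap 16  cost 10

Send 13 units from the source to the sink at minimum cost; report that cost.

shortest-cost path #1: 4→11→1 push 1 @ unit cost 18 (adds 18)
shortest-cost path #2: 4→10→2→1 push 12 @ unit cost 23 (adds 276)
total cost = 294

Minimum cost for 13 units: 294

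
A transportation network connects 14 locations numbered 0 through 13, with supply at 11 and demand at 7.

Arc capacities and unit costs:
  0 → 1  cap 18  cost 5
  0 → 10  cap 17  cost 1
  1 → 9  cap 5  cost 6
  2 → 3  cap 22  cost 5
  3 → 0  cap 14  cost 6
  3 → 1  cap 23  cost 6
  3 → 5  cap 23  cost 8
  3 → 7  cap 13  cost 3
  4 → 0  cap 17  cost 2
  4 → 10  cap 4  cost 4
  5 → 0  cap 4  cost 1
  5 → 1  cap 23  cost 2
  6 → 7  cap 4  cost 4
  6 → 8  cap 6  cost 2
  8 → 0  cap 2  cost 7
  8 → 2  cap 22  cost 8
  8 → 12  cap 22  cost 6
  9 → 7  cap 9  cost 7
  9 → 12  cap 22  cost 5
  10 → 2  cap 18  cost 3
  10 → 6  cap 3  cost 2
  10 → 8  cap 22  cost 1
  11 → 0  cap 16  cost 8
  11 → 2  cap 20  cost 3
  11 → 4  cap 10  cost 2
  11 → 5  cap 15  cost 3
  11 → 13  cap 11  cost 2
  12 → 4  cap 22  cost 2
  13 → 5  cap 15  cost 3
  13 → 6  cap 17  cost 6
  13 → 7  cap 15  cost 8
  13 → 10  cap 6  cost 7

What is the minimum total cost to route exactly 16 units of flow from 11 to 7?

Minimum cost for 16 units: 165

shortest-cost path #1: 11→13→7 push 11 @ unit cost 10 (adds 110)
shortest-cost path #2: 11→2→3→7 push 5 @ unit cost 11 (adds 55)
total cost = 165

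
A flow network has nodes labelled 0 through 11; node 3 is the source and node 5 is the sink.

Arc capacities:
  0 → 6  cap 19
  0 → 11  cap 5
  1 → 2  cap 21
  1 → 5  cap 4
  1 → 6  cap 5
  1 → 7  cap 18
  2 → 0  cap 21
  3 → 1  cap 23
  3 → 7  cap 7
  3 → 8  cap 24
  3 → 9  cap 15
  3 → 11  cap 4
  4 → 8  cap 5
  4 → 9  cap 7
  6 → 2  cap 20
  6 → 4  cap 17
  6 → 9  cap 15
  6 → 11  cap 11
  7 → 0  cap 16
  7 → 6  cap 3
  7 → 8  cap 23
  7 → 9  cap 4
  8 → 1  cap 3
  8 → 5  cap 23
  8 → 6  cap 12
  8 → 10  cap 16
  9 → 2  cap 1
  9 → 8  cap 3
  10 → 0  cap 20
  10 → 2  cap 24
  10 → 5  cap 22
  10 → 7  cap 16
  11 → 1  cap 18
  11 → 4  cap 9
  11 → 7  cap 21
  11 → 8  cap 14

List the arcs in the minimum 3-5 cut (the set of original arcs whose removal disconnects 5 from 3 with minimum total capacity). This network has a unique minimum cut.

Min-cut arcs: {(1,5), (8,5), (8,10)} (total capacity 43)

augment #1: 3→1→5 push 4
augment #2: 3→8→5 push 23
augment #3: 3→8→10→5 push 1
augment #4: 3→7→8→10→5 push 7
augment #5: 3→9→8→10→5 push 3
augment #6: 3→11→8→10→5 push 4
augment #7: 3→1→7→8→10→5 push 1
max flow = 43; residual-reachable set from 3 gives S-side
cut edges (S→T): {(1,5), (8,5), (8,10)} total cap 43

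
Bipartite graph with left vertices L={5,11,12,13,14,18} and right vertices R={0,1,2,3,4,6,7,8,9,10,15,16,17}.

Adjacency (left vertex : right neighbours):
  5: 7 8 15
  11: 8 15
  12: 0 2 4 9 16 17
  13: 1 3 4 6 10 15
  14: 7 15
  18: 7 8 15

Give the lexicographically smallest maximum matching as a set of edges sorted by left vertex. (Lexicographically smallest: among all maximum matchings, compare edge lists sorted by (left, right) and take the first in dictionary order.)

|M| = 5 (so the lex-smallest maximum matching has 5 edges)
process left vertices in ascending order; for each, take the smallest-labelled available neighbour that still permits 5 edges overall, or leave it unmatched if none does
lex-smallest matching: {5-7, 11-8, 12-0, 13-1, 14-15}

Lex-smallest maximum matching: {(5,7), (11,8), (12,0), (13,1), (14,15)}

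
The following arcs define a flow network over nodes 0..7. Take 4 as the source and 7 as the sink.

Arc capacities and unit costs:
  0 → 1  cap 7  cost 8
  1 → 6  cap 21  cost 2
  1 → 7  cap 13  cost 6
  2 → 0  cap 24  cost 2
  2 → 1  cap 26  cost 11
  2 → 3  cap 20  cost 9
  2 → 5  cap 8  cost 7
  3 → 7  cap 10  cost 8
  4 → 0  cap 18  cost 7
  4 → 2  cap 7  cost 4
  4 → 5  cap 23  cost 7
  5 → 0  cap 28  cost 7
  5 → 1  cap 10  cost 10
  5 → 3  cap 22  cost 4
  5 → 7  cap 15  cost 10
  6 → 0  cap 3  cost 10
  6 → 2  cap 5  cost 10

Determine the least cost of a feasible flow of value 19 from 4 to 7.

Minimum cost for 19 units: 331

shortest-cost path #1: 4→5→7 push 15 @ unit cost 17 (adds 255)
shortest-cost path #2: 4→5→3→7 push 4 @ unit cost 19 (adds 76)
total cost = 331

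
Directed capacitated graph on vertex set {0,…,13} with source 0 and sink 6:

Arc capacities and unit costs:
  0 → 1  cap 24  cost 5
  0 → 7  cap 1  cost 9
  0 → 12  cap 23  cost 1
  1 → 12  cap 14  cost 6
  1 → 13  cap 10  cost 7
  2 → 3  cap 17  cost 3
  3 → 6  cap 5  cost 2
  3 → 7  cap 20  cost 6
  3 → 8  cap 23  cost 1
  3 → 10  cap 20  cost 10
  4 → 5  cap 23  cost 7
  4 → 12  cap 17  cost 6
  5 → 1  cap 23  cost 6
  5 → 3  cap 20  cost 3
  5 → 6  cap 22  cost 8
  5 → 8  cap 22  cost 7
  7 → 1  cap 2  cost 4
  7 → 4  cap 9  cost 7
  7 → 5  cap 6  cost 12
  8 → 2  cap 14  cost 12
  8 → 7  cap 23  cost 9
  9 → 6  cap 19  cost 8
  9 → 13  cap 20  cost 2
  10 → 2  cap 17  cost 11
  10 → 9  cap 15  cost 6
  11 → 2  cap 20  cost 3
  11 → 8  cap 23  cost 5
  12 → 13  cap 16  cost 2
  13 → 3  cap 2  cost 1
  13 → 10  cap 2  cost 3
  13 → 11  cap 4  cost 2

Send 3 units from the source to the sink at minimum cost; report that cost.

shortest-cost path #1: 0→12→13→3→6 push 2 @ unit cost 6 (adds 12)
shortest-cost path #2: 0→12→13→11→2→3→6 push 1 @ unit cost 13 (adds 13)
total cost = 25

Minimum cost for 3 units: 25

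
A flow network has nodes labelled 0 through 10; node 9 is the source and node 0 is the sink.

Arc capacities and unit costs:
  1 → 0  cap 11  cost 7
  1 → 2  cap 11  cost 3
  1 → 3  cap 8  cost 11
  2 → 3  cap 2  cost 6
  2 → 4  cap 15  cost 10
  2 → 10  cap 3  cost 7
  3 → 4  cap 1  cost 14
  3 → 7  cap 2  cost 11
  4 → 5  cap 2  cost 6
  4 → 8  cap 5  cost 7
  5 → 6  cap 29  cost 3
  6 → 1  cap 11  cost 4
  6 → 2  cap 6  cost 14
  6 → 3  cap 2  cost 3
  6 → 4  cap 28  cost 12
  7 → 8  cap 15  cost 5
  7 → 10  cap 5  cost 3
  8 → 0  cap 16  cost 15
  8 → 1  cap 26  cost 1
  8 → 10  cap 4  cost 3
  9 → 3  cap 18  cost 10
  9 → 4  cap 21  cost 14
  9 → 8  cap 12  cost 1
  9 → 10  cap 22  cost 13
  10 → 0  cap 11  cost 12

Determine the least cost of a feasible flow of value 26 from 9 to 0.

shortest-cost path #1: 9→8→1→0 push 11 @ unit cost 9 (adds 99)
shortest-cost path #2: 9→8→0 push 1 @ unit cost 16 (adds 16)
shortest-cost path #3: 9→10→0 push 11 @ unit cost 25 (adds 275)
shortest-cost path #4: 9→4→8→0 push 3 @ unit cost 36 (adds 108)
total cost = 498

Minimum cost for 26 units: 498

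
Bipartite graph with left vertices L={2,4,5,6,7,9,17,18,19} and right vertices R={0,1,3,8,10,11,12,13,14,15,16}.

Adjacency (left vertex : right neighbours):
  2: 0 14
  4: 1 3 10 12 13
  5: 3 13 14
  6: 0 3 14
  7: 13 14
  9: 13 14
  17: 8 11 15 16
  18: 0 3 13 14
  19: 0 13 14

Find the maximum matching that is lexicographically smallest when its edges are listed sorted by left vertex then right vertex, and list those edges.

Lex-smallest maximum matching: {(2,0), (4,1), (5,3), (6,14), (7,13), (17,8)}

|M| = 6 (so the lex-smallest maximum matching has 6 edges)
process left vertices in ascending order; for each, take the smallest-labelled available neighbour that still permits 6 edges overall, or leave it unmatched if none does
lex-smallest matching: {2-0, 4-1, 5-3, 6-14, 7-13, 17-8}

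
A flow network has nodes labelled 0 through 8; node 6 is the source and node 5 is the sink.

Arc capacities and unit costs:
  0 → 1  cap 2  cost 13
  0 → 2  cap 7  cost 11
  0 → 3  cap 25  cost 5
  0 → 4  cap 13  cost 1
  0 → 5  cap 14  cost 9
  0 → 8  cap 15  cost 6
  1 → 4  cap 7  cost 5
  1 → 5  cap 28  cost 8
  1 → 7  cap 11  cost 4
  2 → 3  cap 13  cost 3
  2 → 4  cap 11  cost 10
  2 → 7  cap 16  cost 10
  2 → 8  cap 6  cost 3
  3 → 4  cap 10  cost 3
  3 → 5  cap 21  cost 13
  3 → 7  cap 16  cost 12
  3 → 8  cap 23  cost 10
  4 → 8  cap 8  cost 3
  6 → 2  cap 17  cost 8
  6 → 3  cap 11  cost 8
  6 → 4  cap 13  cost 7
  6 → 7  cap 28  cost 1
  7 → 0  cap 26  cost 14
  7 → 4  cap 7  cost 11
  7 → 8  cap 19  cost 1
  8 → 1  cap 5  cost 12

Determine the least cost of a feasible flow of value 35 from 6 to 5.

Minimum cost for 35 units: 797

shortest-cost path #1: 6→3→5 push 11 @ unit cost 21 (adds 231)
shortest-cost path #2: 6→7→8→1→5 push 5 @ unit cost 22 (adds 110)
shortest-cost path #3: 6→7→0→5 push 14 @ unit cost 24 (adds 336)
shortest-cost path #4: 6→2→3→5 push 5 @ unit cost 24 (adds 120)
total cost = 797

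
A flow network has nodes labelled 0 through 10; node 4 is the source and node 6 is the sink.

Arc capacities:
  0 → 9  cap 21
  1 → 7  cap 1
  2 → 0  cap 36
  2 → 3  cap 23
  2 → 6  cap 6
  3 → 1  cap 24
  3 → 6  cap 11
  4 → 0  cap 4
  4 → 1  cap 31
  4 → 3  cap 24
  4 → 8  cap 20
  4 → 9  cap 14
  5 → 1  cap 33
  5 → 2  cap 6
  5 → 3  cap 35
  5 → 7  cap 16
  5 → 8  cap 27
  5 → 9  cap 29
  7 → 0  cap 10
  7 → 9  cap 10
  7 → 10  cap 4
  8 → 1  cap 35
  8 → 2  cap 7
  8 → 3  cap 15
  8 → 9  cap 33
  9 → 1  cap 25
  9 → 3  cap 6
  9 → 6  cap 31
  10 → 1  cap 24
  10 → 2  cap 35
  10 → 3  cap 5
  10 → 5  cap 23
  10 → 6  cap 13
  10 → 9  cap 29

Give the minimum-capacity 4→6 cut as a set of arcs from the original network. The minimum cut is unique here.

Min-cut arcs: {(1,7), (2,6), (3,6), (9,6)} (total capacity 49)

augment #1: 4→3→6 push 11
augment #2: 4→9→6 push 14
augment #3: 4→0→9→6 push 4
augment #4: 4→8→2→6 push 6
augment #5: 4→8→9→6 push 13
augment #6: 4→1→7→10→6 push 1
max flow = 49; residual-reachable set from 4 gives S-side
cut edges (S→T): {(1,7), (2,6), (3,6), (9,6)} total cap 49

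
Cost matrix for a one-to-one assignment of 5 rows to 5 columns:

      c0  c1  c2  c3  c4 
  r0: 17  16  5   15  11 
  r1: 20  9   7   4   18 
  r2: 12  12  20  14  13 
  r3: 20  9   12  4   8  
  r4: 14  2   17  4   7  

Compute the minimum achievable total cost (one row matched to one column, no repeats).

optimal assignment: row0→col2 (cost 5), row1→col3 (cost 4), row2→col0 (cost 12), row3→col4 (cost 8), row4→col1 (cost 2)
total = 5 + 4 + 12 + 8 + 2 = 31

Minimum assignment cost: 31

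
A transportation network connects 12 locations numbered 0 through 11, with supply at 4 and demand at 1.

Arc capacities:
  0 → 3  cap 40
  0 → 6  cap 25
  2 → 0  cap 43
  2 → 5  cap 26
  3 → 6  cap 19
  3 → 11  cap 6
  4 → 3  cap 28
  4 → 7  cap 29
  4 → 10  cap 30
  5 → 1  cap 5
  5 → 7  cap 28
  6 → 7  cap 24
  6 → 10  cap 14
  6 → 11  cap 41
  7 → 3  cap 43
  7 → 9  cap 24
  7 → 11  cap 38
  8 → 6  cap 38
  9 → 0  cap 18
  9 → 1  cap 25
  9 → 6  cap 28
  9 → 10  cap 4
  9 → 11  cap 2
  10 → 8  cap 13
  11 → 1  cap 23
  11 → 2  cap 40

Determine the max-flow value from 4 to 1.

augment #1: 4→3→11→1 bottleneck 6, total now 6
augment #2: 4→7→9→1 bottleneck 24, total now 30
augment #3: 4→7→11→1 bottleneck 5, total now 35
augment #4: 4→3→6→11→1 bottleneck 12, total now 47
augment #5: 4→3→6→11→2→5→1 bottleneck 5, total now 52

Maximum flow value: 52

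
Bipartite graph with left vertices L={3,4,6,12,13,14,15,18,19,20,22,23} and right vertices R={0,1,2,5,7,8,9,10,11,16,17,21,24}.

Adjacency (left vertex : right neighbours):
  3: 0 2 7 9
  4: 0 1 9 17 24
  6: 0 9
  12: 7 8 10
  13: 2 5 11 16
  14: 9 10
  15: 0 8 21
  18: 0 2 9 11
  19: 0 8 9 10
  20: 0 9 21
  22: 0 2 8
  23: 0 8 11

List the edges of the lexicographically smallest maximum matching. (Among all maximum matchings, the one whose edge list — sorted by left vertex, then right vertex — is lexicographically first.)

Lex-smallest maximum matching: {(3,0), (4,1), (6,9), (12,7), (13,5), (14,10), (15,8), (18,2), (20,21), (23,11)}

|M| = 10 (so the lex-smallest maximum matching has 10 edges)
process left vertices in ascending order; for each, take the smallest-labelled available neighbour that still permits 10 edges overall, or leave it unmatched if none does
lex-smallest matching: {3-0, 4-1, 6-9, 12-7, 13-5, 14-10, 15-8, 18-2, 20-21, 23-11}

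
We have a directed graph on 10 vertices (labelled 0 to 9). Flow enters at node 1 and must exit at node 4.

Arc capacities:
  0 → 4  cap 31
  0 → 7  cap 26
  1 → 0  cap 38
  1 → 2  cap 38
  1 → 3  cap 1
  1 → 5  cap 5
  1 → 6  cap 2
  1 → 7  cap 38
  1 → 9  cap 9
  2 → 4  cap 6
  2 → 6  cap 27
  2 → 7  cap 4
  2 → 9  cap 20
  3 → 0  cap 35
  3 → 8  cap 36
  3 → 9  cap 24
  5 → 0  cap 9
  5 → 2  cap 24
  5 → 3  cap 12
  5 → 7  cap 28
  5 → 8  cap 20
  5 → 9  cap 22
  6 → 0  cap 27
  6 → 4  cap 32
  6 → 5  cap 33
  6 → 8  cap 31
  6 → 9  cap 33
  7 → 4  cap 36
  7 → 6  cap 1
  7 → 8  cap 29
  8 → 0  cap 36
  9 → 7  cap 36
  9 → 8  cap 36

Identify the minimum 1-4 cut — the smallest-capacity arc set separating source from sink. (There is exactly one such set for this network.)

augment #1: 1→0→4 push 31
augment #2: 1→2→4 push 6
augment #3: 1→6→4 push 2
augment #4: 1→7→4 push 36
augment #5: 1→2→6→4 push 27
augment #6: 1→7→6→4 push 1
max flow = 103; residual-reachable set from 1 gives S-side
cut edges (S→T): {(0,4), (1,6), (2,4), (2,6), (7,4), (7,6)} total cap 103

Min-cut arcs: {(0,4), (1,6), (2,4), (2,6), (7,4), (7,6)} (total capacity 103)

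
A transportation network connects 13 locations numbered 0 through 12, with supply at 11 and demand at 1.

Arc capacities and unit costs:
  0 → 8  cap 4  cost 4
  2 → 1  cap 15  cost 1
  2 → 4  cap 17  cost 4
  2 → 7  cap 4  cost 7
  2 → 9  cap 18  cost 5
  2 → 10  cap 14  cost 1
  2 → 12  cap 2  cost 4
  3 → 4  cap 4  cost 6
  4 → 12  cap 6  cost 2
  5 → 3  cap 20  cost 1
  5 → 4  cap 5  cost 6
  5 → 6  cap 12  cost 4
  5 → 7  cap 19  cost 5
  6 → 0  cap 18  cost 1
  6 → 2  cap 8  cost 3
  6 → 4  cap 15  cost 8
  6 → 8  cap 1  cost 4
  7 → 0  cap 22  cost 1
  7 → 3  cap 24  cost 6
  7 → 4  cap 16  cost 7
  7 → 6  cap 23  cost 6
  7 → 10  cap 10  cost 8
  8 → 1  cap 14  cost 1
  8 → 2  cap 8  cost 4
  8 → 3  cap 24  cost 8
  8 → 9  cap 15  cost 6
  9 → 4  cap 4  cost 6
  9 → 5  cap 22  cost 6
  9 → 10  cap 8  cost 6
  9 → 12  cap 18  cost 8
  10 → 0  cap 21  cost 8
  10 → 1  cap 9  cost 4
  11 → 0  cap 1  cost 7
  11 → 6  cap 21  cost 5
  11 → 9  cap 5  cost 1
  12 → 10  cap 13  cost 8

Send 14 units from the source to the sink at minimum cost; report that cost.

Minimum cost for 14 units: 137

shortest-cost path #1: 11→6→2→1 push 8 @ unit cost 9 (adds 72)
shortest-cost path #2: 11→6→8→1 push 1 @ unit cost 10 (adds 10)
shortest-cost path #3: 11→9→10→1 push 5 @ unit cost 11 (adds 55)
total cost = 137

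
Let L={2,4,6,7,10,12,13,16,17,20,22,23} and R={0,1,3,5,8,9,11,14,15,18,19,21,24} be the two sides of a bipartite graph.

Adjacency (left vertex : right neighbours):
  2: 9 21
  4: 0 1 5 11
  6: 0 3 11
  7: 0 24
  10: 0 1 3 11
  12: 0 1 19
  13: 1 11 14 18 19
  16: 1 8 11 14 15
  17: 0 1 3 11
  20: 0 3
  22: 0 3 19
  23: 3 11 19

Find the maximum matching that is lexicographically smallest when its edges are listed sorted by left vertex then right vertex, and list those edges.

|M| = 10 (so the lex-smallest maximum matching has 10 edges)
process left vertices in ascending order; for each, take the smallest-labelled available neighbour that still permits 10 edges overall, or leave it unmatched if none does
lex-smallest matching: {2-9, 4-5, 6-0, 7-24, 10-1, 12-19, 13-14, 16-8, 17-3, 23-11}

Lex-smallest maximum matching: {(2,9), (4,5), (6,0), (7,24), (10,1), (12,19), (13,14), (16,8), (17,3), (23,11)}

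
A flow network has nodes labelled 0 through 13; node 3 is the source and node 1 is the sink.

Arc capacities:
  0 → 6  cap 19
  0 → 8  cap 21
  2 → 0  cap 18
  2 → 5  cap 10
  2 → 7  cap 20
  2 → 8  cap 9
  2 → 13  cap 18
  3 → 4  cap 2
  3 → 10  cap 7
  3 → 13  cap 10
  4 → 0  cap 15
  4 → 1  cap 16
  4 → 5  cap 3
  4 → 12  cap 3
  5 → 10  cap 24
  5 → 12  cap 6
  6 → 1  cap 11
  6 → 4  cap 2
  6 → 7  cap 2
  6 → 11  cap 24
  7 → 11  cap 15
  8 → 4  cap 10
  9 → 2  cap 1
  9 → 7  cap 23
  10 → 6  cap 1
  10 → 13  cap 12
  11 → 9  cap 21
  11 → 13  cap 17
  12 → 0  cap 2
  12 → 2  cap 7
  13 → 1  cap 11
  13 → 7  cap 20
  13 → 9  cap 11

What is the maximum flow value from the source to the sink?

Maximum flow value: 15

augment #1: 3→4→1 bottleneck 2, total now 2
augment #2: 3→13→1 bottleneck 10, total now 12
augment #3: 3→10→6→1 bottleneck 1, total now 13
augment #4: 3→10→13→1 bottleneck 1, total now 14
augment #5: 3→10→13→9→2→0→6→1 bottleneck 1, total now 15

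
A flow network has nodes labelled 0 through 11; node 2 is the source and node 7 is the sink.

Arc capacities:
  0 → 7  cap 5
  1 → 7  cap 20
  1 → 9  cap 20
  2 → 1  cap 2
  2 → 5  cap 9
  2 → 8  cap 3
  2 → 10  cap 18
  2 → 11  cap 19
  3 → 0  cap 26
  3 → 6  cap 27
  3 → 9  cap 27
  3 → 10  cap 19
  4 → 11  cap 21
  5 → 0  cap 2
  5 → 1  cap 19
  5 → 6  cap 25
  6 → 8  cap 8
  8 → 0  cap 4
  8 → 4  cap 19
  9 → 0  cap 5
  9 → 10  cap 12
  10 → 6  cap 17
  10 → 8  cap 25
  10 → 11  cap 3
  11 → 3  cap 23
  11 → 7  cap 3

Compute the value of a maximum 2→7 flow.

Maximum flow value: 19

augment #1: 2→1→7 bottleneck 2, total now 2
augment #2: 2→11→7 bottleneck 3, total now 5
augment #3: 2→5→0→7 bottleneck 2, total now 7
augment #4: 2→5→1→7 bottleneck 7, total now 14
augment #5: 2→8→0→7 bottleneck 3, total now 17
augment #6: 2→10→8→0→5→1→7 bottleneck 1, total now 18
augment #7: 2→11→3→0→5→1→7 bottleneck 1, total now 19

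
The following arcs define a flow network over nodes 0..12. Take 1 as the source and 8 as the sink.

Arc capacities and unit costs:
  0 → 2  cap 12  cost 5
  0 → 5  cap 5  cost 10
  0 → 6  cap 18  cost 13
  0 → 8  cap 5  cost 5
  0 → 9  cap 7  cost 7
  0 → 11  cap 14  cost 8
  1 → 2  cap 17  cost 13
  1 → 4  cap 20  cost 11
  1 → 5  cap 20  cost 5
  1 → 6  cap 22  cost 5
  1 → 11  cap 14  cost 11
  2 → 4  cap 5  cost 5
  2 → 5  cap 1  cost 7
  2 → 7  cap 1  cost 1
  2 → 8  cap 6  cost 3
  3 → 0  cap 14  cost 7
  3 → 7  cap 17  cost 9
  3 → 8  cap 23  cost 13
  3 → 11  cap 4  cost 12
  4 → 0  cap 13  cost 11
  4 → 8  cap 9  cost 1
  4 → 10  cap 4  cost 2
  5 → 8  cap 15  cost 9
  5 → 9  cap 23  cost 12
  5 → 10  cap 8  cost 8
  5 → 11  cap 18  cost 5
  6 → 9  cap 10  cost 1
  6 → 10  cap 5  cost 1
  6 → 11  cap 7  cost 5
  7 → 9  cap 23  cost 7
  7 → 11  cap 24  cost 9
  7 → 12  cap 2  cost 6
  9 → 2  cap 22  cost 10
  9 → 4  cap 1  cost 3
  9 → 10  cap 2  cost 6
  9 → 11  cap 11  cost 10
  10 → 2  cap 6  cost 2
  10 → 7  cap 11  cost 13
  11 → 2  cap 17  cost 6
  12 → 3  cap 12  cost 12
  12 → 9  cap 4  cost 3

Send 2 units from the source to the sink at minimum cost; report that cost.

shortest-cost path #1: 1→6→9→4→8 push 1 @ unit cost 10 (adds 10)
shortest-cost path #2: 1→6→10→2→8 push 1 @ unit cost 11 (adds 11)
total cost = 21

Minimum cost for 2 units: 21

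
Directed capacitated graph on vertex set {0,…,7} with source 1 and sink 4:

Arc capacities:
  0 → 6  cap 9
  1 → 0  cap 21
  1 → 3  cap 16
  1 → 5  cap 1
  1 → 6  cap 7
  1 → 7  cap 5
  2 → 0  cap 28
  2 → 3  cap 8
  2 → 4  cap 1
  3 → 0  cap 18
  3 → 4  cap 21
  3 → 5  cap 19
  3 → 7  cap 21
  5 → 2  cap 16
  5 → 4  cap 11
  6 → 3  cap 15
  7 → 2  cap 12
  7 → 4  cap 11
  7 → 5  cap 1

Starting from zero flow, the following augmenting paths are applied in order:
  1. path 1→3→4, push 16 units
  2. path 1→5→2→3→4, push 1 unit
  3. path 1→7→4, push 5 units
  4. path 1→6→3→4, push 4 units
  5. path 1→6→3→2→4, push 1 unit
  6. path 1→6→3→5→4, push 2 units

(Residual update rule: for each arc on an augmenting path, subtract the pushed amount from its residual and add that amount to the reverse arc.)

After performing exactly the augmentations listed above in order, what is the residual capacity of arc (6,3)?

after path 1 (1→3→4, push 16): res(6,3)=15
after path 2 (1→5→2→3→4, push 1): res(6,3)=15
after path 3 (1→7→4, push 5): res(6,3)=15
after path 4 (1→6→3→4, push 4): res(6,3)=11
after path 5 (1→6→3→2→4, push 1): res(6,3)=10
after path 6 (1→6→3→5→4, push 2): res(6,3)=8

Residual capacity of (6,3): 8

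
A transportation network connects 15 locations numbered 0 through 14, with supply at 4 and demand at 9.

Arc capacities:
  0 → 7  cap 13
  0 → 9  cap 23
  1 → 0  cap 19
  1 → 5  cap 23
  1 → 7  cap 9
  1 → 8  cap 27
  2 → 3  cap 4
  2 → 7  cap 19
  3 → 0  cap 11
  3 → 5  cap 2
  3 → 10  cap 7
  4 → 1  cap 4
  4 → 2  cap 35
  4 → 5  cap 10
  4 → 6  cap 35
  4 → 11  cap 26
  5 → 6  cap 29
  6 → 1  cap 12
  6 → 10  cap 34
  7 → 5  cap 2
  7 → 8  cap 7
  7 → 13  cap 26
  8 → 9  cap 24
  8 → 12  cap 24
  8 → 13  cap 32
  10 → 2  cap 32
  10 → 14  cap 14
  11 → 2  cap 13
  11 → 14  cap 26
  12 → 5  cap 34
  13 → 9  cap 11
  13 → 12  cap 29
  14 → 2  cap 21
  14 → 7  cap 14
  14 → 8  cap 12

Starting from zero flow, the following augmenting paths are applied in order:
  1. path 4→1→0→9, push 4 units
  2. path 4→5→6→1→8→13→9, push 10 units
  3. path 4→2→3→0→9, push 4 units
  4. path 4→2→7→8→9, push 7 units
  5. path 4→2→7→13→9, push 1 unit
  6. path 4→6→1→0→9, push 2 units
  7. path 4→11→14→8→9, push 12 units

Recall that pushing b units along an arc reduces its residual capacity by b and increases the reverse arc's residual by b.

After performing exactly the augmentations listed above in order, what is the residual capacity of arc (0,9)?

after path 1 (4→1→0→9, push 4): res(0,9)=19
after path 2 (4→5→6→1→8→13→9, push 10): res(0,9)=19
after path 3 (4→2→3→0→9, push 4): res(0,9)=15
after path 4 (4→2→7→8→9, push 7): res(0,9)=15
after path 5 (4→2→7→13→9, push 1): res(0,9)=15
after path 6 (4→6→1→0→9, push 2): res(0,9)=13
after path 7 (4→11→14→8→9, push 12): res(0,9)=13

Residual capacity of (0,9): 13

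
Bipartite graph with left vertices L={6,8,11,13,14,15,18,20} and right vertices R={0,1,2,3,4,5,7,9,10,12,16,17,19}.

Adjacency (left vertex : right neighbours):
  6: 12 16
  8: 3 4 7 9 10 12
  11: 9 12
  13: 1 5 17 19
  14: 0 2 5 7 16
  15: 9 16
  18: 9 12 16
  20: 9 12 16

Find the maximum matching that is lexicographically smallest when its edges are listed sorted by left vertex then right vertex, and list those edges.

Lex-smallest maximum matching: {(6,12), (8,3), (11,9), (13,1), (14,0), (15,16)}

|M| = 6 (so the lex-smallest maximum matching has 6 edges)
process left vertices in ascending order; for each, take the smallest-labelled available neighbour that still permits 6 edges overall, or leave it unmatched if none does
lex-smallest matching: {6-12, 8-3, 11-9, 13-1, 14-0, 15-16}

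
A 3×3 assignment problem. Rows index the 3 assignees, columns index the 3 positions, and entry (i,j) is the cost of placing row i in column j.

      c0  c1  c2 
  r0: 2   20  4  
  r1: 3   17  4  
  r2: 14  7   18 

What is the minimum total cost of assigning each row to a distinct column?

optimal assignment: row0→col0 (cost 2), row1→col2 (cost 4), row2→col1 (cost 7)
total = 2 + 4 + 7 = 13

Minimum assignment cost: 13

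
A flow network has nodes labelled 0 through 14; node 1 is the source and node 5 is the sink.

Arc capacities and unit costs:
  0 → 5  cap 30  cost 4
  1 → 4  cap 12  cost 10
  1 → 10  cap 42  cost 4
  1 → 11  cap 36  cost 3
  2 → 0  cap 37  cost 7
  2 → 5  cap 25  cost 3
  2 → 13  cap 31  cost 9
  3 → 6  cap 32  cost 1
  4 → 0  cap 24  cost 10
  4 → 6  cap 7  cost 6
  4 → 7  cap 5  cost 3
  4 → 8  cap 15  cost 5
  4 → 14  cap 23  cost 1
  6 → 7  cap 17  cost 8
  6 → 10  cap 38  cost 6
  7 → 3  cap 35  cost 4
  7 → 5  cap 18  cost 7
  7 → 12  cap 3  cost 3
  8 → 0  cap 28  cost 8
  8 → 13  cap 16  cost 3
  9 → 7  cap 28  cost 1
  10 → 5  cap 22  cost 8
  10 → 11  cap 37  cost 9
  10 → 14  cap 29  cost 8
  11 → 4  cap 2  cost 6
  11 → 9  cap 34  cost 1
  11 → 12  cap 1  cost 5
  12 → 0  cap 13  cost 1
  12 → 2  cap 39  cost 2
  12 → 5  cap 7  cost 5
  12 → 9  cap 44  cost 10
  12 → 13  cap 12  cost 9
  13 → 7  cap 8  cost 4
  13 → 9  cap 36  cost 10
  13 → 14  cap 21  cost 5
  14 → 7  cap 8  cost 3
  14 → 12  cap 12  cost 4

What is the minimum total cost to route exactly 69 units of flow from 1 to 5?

shortest-cost path #1: 1→10→5 push 22 @ unit cost 12 (adds 264)
shortest-cost path #2: 1→11→9→7→5 push 18 @ unit cost 12 (adds 216)
shortest-cost path #3: 1→11→12→5 push 1 @ unit cost 13 (adds 13)
shortest-cost path #4: 1→11→9→7→12→5 push 3 @ unit cost 13 (adds 39)
shortest-cost path #5: 1→11→4→14→12→5 push 2 @ unit cost 19 (adds 38)
shortest-cost path #6: 1→4→14→12→5 push 1 @ unit cost 20 (adds 20)
shortest-cost path #7: 1→4→14→12→0→5 push 9 @ unit cost 20 (adds 180)
shortest-cost path #8: 1→4→0→5 push 2 @ unit cost 24 (adds 48)
shortest-cost path #9: 1→10→14→4→0→5 push 11 @ unit cost 25 (adds 275)
total cost = 1093

Minimum cost for 69 units: 1093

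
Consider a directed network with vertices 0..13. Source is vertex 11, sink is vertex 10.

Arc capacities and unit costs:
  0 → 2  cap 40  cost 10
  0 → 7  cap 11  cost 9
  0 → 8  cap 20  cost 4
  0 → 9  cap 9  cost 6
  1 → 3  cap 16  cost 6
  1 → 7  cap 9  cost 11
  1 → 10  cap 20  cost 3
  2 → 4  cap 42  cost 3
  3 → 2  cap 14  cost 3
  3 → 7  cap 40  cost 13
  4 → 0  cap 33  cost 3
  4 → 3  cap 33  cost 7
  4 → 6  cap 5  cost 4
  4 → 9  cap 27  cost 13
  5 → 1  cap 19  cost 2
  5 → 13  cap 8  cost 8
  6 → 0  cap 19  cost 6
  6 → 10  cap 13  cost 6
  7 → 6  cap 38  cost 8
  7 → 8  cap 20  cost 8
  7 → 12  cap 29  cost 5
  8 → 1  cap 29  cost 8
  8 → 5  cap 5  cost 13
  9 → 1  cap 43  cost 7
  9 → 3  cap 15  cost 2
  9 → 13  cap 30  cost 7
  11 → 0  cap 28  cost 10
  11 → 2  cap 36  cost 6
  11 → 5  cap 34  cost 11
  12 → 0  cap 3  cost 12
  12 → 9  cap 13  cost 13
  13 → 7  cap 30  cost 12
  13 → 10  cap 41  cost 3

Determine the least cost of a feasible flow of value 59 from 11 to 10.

Minimum cost for 59 units: 1378

shortest-cost path #1: 11→5→1→10 push 19 @ unit cost 16 (adds 304)
shortest-cost path #2: 11→2→4→6→10 push 5 @ unit cost 19 (adds 95)
shortest-cost path #3: 11→5→13→10 push 8 @ unit cost 22 (adds 176)
shortest-cost path #4: 11→0→8→1→10 push 1 @ unit cost 25 (adds 25)
shortest-cost path #5: 11→0→9→13→10 push 9 @ unit cost 26 (adds 234)
shortest-cost path #6: 11→2→4→9→13→10 push 17 @ unit cost 32 (adds 544)
total cost = 1378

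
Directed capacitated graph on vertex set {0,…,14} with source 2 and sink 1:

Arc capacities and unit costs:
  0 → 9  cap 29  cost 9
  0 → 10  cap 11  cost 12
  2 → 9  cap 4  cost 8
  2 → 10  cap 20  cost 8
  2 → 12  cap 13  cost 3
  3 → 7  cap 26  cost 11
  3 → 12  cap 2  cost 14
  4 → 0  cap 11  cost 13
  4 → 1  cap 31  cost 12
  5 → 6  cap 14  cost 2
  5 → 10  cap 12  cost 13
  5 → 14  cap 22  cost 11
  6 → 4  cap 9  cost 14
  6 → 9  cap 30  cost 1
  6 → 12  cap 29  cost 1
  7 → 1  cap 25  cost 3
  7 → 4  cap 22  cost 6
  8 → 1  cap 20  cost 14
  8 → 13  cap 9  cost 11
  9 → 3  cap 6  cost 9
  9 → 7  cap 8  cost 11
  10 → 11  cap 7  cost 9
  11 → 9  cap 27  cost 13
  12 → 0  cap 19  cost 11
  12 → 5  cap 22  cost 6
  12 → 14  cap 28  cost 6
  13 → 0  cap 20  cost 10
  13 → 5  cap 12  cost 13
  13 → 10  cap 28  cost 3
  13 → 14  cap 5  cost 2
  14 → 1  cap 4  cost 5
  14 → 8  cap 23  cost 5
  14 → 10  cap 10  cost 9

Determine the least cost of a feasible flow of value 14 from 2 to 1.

shortest-cost path #1: 2→12→14→1 push 4 @ unit cost 14 (adds 56)
shortest-cost path #2: 2→9→7→1 push 4 @ unit cost 22 (adds 88)
shortest-cost path #3: 2→12→5→6→9→7→1 push 4 @ unit cost 26 (adds 104)
shortest-cost path #4: 2→12→14→8→1 push 2 @ unit cost 28 (adds 56)
total cost = 304

Minimum cost for 14 units: 304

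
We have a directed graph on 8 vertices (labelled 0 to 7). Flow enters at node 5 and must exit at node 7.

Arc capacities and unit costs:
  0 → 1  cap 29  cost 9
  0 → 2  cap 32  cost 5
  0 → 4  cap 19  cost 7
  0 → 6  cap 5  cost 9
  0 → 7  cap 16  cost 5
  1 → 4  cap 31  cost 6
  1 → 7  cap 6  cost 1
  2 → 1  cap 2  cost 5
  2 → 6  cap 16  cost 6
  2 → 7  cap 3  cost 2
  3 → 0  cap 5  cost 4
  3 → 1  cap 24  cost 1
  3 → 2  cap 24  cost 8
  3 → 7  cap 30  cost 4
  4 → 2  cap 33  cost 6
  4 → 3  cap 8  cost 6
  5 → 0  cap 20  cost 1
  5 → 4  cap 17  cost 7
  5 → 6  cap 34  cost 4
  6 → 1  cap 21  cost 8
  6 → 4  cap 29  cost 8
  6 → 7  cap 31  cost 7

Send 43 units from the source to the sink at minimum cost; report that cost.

Minimum cost for 43 units: 384

shortest-cost path #1: 5→0→7 push 16 @ unit cost 6 (adds 96)
shortest-cost path #2: 5→0→2→7 push 3 @ unit cost 8 (adds 24)
shortest-cost path #3: 5→6→7 push 24 @ unit cost 11 (adds 264)
total cost = 384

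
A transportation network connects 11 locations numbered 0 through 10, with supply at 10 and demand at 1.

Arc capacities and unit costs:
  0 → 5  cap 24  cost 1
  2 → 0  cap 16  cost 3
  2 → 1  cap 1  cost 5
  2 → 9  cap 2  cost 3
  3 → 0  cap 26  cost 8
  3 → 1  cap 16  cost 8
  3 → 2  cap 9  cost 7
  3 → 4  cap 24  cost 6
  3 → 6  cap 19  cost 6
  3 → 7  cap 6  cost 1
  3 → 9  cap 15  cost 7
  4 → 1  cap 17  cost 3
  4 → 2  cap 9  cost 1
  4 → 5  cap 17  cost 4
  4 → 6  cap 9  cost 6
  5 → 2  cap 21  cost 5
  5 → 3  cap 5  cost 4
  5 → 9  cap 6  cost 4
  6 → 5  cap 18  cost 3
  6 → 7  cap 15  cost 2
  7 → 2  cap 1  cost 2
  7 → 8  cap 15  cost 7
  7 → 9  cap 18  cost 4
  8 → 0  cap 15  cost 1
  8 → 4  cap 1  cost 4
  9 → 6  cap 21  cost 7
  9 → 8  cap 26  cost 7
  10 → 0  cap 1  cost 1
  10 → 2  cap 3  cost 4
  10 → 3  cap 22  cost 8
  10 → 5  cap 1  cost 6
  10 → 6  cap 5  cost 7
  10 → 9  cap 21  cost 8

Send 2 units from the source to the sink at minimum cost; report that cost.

Minimum cost for 2 units: 23

shortest-cost path #1: 10→2→1 push 1 @ unit cost 9 (adds 9)
shortest-cost path #2: 10→0→5→3→1 push 1 @ unit cost 14 (adds 14)
total cost = 23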